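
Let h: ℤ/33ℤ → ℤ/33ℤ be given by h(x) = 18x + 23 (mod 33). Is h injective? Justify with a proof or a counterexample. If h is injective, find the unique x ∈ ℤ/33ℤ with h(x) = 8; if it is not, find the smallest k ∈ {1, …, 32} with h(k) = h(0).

11

We have gcd(18, 33) = 3 > 1. Taking x_1 = 0 and x_2 = 11: h(0) = 23 and h(11) = 18·11 + 23 = 221 ≡ 23 (mod 33).
So h(0) = h(11) while 0 ≠ 11, hence h is not injective.
Since h is not injective, we find the least positive k with h(k) = h(0): this means 18k ≡ 0 (mod 33), i.e. 33 ∣ 18k. Since gcd(18, 33) = 3, dividing through by 3 this holds exactly when 11 ∣ 6k, and as gcd(6, 11) = 1, exactly when 11 ∣ k.
The smallest positive such k is 11.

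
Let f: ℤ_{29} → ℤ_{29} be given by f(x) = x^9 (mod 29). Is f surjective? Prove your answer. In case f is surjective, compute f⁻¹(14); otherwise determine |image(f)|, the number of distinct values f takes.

Since 29 is prime, the nonzero elements of ℤ_{29} form a cyclic group of order 28.
As gcd(9, 28) = 1, raising to the 9th power is a bijection on this group: if a^9 ≡ b^9 then (ab^{−1})^9 = 1, and the only element of order dividing gcd(9, 28) = 1 is 1, so a = b.
With f(0) = 0 this makes f injective on all of ℤ_{29}, hence bijective (finite equal-size domain and codomain). In particular f is surjective.
Since f is surjective, we find the preimage of 14. The inverse of x ↦ x^9 on (ℤ_{29})^× is x ↦ x^25, because 9·25 = 225 = 8·28 + 1 ≡ 1 (mod 28) and x^{28} = 1 for x ≠ 0 (Fermat). So f⁻¹(14) = 14^25 mod 29.
Repeated squaring mod 29: 14^1 ≡ 14, 14^2 ≡ 14² = 196 ≡ 22, 14^4 ≡ 22² = 484 ≡ 20, 14^8 ≡ 20² = 400 ≡ 23, 14^16 ≡ 23² = 529 ≡ 7. Since 25 = 16 + 8 + 1, 14^25 ≡ 7·23·14: 7·23 = 161 ≡ 16, then 16·14 = 224 ≡ 21. So 14^25 ≡ 21 (mod 29).
Hence f⁻¹(14) = 21.

21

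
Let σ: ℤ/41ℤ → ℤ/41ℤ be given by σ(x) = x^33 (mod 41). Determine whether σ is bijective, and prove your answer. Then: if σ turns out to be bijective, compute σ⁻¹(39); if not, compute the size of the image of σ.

5

Since 41 is prime, the nonzero elements of ℤ/41ℤ form a cyclic group of order 40.
As gcd(33, 40) = 1, raising to the 33rd power is a bijection on this group: if u^33 ≡ v^33 then (uv^{−1})^33 = 1, and the only element of order dividing gcd(33, 40) = 1 is 1, so u = v.
With σ(0) = 0 this makes σ injective on all of ℤ/41ℤ, hence bijective (finite equal-size domain and codomain). In particular σ is bijective.
Since σ is bijective, we find the preimage of 39. The inverse of x ↦ x^33 on (ℤ/41ℤ)^× is x ↦ x^17, because 33·17 = 561 = 14·40 + 1 ≡ 1 (mod 40) and x^{40} = 1 for x ≠ 0 (Fermat). So σ⁻¹(39) = 39^17 mod 41.
Repeated squaring mod 41: 39^1 ≡ 39, 39^2 ≡ 39² = 1521 ≡ 4, 39^4 ≡ 4² = 16, 39^8 ≡ 16² = 256 ≡ 10, 39^16 ≡ 10² = 100 ≡ 18. Since 17 = 16 + 1, 39^17 ≡ 18·39: 18·39 = 702 ≡ 5. So 39^17 ≡ 5 (mod 41).
Hence σ⁻¹(39) = 5.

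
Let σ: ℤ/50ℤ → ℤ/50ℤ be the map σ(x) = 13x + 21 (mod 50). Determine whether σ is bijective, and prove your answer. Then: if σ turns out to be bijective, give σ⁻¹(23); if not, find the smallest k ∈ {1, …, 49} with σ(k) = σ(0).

4

If σ(s) = σ(t), then 13s ≡ 13t (mod 50). Because gcd(13, 50) = 1, we may cancel 13 to get s ≡ t (mod 50).
We now compute 13⁻¹ mod 50 explicitly. Euclid's algorithm: 50 = 3·13 + 11, 13 = 1·11 + 2, 11 = 5·2 + 1; back-substituting gives 1 = 27·13 − 7·50, so 13⁻¹ ≡ 27 (mod 50).
For any y ∈ ℤ/50ℤ, x = 27(y − 21) mod 50 satisfies σ(x) = 13·27(y − 21) + 21 ≡ y (since 13·27 ≡ 1 mod 50). So every y has a preimage.
Thus σ is bijective.
Since σ is bijective, we compute σ⁻¹(23): solve 13x + 21 ≡ 23 (mod 50), i.e. 13x ≡ 2 (mod 50).
Multiplying by 13⁻¹ = 27 gives x ≡ 27·2 = 54 = 1·50 + 4 ≡ 4 (mod 50).
Check: σ(4) = 13·4 + 21 = 73 = 1·50 + 23 ≡ 23 (mod 50).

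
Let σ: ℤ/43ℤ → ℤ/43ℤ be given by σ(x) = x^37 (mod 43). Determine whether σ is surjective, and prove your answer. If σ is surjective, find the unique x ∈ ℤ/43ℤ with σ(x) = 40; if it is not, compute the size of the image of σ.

Since 43 is prime, the nonzero elements of ℤ/43ℤ form a cyclic group of order 42.
As gcd(37, 42) = 1, raising to the 37th power is a bijection on this group: if x_1^37 ≡ x_2^37 then (x_1x_2^{−1})^37 = 1, and the only element of order dividing gcd(37, 42) = 1 is 1, so x_1 = x_2.
With σ(0) = 0 this makes σ injective on all of ℤ/43ℤ, hence bijective (finite equal-size domain and codomain). In particular σ is surjective.
Since σ is surjective, we find the preimage of 40. The inverse of x ↦ x^37 on (ℤ/43ℤ)^× is x ↦ x^25, because 37·25 = 925 = 22·42 + 1 ≡ 1 (mod 42) and x^{42} = 1 for x ≠ 0 (Fermat). So σ⁻¹(40) = 40^25 mod 43.
Repeated squaring mod 43: 40^1 ≡ 40, 40^2 ≡ 40² = 1600 ≡ 9, 40^4 ≡ 9² = 81 ≡ 38, 40^8 ≡ 38² = 1444 ≡ 25, 40^16 ≡ 25² = 625 ≡ 23. Since 25 = 16 + 8 + 1, 40^25 ≡ 23·25·40: 23·25 = 575 ≡ 16, then 16·40 = 640 ≡ 38. So 40^25 ≡ 38 (mod 43).
Hence σ⁻¹(40) = 38.

38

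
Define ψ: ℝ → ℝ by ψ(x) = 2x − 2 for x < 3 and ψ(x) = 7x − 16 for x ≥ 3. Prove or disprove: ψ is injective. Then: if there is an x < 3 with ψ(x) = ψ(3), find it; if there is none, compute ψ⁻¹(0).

Both pieces are strictly increasing (slopes 2 and 7), so each is injective on its own interval.
The left piece maps (−∞, 3) onto (−∞, 4); the right piece maps [3, ∞) onto [5, ∞).
These images are disjoint, so no value is attained by both pieces. Hence ψ is injective.
Because the two images are disjoint, no x < 3 has ψ(x) = ψ(3), so we compute ψ⁻¹(0): 0 lies in (−∞, 4), so solve 2x − 2 = 0: x = (0 + 2)/2 = 1.

1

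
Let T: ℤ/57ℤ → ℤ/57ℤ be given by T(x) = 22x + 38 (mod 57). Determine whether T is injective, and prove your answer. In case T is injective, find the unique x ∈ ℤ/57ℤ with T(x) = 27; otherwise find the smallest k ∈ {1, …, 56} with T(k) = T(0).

28

Recall that injectivity means: for all a, b in the domain, T(a) = T(b) implies a = b.
If T(a) = T(b), then 22a ≡ 22b (mod 57). Because gcd(22, 57) = 1, we may cancel 22 to get a ≡ b (mod 57).
So T is injective.
We now compute 22⁻¹ mod 57 explicitly. Euclid's algorithm: 57 = 2·22 + 13, 22 = 1·13 + 9, 13 = 1·9 + 4, 9 = 2·4 + 1; back-substituting gives 1 = 13·22 − 5·57, so 22⁻¹ ≡ 13 (mod 57).
Since T is injective, we find T⁻¹(27): we need 22x ≡ 27 − 38 ≡ 46 (mod 57). Using 22⁻¹ = 13: x ≡ 13·46 = 598 = 10·57 + 28, so x = 28.
Check: T(28) = 22·28 + 38 = 654 = 11·57 + 27 ≡ 27 (mod 57).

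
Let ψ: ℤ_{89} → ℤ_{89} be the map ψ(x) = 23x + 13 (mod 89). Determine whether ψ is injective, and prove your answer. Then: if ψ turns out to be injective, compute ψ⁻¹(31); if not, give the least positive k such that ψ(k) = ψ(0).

If ψ(s) = ψ(t), then 23s ≡ 23t (mod 89). Because gcd(23, 89) = 1, we may cancel 23 to get s ≡ t (mod 89).
Therefore ψ is injective.
We now compute 23⁻¹ mod 89 explicitly. Euclid's algorithm: 89 = 3·23 + 20, 23 = 1·20 + 3, 20 = 6·3 + 2, 3 = 1·2 + 1; back-substituting gives 1 = 31·23 − 8·89, so 23⁻¹ ≡ 31 (mod 89).
Since ψ is injective, we compute ψ⁻¹(31): solve 23x + 13 ≡ 31 (mod 89), i.e. 23x ≡ 18 (mod 89).
Multiplying by 23⁻¹ = 31 gives x ≡ 31·18 = 558 = 6·89 + 24 ≡ 24 (mod 89).
Check: ψ(24) = 23·24 + 13 = 565 = 6·89 + 31 ≡ 31 (mod 89).

24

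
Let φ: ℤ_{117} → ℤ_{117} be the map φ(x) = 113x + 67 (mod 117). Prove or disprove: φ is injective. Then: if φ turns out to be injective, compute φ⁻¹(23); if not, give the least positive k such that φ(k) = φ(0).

Recall that φ is injective when φ(x_1) = φ(x_2) forces x_1 = x_2.
Suppose φ(x_1) = φ(x_2) in ℤ_{117}. Then 113x_1 + 67 ≡ 113x_2 + 67 (mod 117), so 113(x_1 − x_2) ≡ 0 (mod 117).
Since gcd(113, 117) = 1, 113 is invertible modulo 117, hence x_1 − x_2 ≡ 0 (mod 117), i.e. x_1 = x_2.
Hence φ is injective.
We now compute 113⁻¹ mod 117 explicitly. Euclid's algorithm: 117 = 1·113 + 4, 113 = 28·4 + 1; back-substituting gives 1 = 29·113 − 28·117, so 113⁻¹ ≡ 29 (mod 117).
Since φ is injective, we find φ⁻¹(23): we need 113x ≡ 23 − 67 ≡ 73 (mod 117). Using 113⁻¹ = 29: x ≡ 29·73 = 2117 = 18·117 + 11, so x = 11.
Check: φ(11) = 113·11 + 67 = 1310 = 11·117 + 23 ≡ 23 (mod 117).

11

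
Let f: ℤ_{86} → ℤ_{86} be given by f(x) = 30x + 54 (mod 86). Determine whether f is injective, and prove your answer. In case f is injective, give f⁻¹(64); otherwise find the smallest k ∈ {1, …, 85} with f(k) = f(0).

We have gcd(30, 86) = 2 > 1. Taking s = 0 and t = 43: f(0) = 54 and f(43) = 30·43 + 54 = 1344 ≡ 54 (mod 86).
So f(0) = f(43) while 0 ≠ 43, thus f is not injective.
Since f is not injective, we find the least positive k with f(k) = f(0): this means 30k ≡ 0 (mod 86), i.e. 86 ∣ 30k. Since gcd(30, 86) = 2, dividing through by 2 this holds exactly when 43 ∣ 15k, and as gcd(15, 43) = 1, exactly when 43 ∣ k.
The smallest positive such k is 43.

43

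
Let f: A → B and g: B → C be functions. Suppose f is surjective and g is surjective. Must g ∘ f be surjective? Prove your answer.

Let c ∈ C. Since g is surjective, there is b ∈ B with g(b) = c. Since f is surjective, there is a ∈ A with f(a) = b.
Then (g ∘ f)(a) = g(b) = c. So g ∘ f is surjective.

surjective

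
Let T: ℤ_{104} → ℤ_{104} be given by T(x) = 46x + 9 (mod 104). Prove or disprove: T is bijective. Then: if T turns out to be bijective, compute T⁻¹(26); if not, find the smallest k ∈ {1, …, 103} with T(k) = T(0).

By definition, T is injective when T(x_1) = T(x_2) forces x_1 = x_2.
We have gcd(46, 104) = 2 > 1. Taking x_1 = 0 and x_2 = 52: T(0) = 9 and T(52) = 46·52 + 9 = 2401 ≡ 9 (mod 104).
So T(0) = T(52) while 0 ≠ 52, thus T is not injective, hence not bijective.
Since T is not bijective, we find the least positive k with T(k) = T(0): this means 46k ≡ 0 (mod 104), i.e. 104 ∣ 46k. Since gcd(46, 104) = 2, dividing through by 2 this holds exactly when 52 ∣ 23k, and as gcd(23, 52) = 1, exactly when 52 ∣ k.
The smallest positive such k is 52.

52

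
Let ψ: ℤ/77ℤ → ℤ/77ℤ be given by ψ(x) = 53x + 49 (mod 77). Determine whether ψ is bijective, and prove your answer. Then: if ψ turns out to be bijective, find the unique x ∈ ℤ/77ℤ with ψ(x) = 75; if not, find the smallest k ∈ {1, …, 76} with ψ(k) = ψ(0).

31

Suppose ψ(x_1) = ψ(x_2) in ℤ/77ℤ. Then 53x_1 + 49 ≡ 53x_2 + 49 (mod 77), hence 53(x_1 − x_2) ≡ 0 (mod 77).
Since gcd(53, 77) = 1, 53 is invertible modulo 77, hence x_1 − x_2 ≡ 0 (mod 77), i.e. x_1 = x_2.
We now compute 53⁻¹ mod 77 explicitly. Euclid's algorithm: 77 = 1·53 + 24, 53 = 2·24 + 5, 24 = 4·5 + 4, 5 = 1·4 + 1; back-substituting gives 1 = 16·53 − 11·77, so 53⁻¹ ≡ 16 (mod 77).
For any y ∈ ℤ/77ℤ, x = 16(y − 49) mod 77 satisfies ψ(x) = 53·16(y − 49) + 49 ≡ y (since 53·16 ≡ 1 mod 77). So every y has a preimage.
So ψ is bijective.
Since ψ is bijective, we compute ψ⁻¹(75): solve 53x + 49 ≡ 75 (mod 77), i.e. 53x ≡ 26 (mod 77).
Multiplying by 53⁻¹ = 16 gives x ≡ 16·26 = 416 = 5·77 + 31 ≡ 31 (mod 77).
Check: ψ(31) = 53·31 + 49 = 1692 = 21·77 + 75 ≡ 75 (mod 77).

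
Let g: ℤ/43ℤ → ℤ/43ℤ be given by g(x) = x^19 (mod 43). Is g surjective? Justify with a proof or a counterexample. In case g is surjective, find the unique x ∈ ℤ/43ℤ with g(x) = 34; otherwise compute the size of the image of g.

29

Since 43 is prime, the nonzero elements of ℤ/43ℤ form a cyclic group of order 42.
As gcd(19, 42) = 1, raising to the 19th power is a bijection on this group: if x_1^19 ≡ x_2^19 then (x_1x_2^{−1})^19 = 1, and the only element of order dividing gcd(19, 42) = 1 is 1, so x_1 = x_2.
With g(0) = 0 this makes g injective on all of ℤ/43ℤ, hence bijective (finite equal-size domain and codomain). In particular g is surjective.
Since g is surjective, we find the preimage of 34. The inverse of x ↦ x^19 on (ℤ/43ℤ)^× is x ↦ x^31, because 19·31 = 589 = 14·42 + 1 ≡ 1 (mod 42) and x^{42} = 1 for x ≠ 0 (Fermat). So g⁻¹(34) = 34^31 mod 43.
Repeated squaring mod 43: 34^1 ≡ 34, 34^2 ≡ 34² = 1156 ≡ 38, 34^4 ≡ 38² = 1444 ≡ 25, 34^8 ≡ 25² = 625 ≡ 23, 34^16 ≡ 23² = 529 ≡ 13. Since 31 = 16 + 8 + 4 + 2 + 1, 34^31 ≡ 13·23·25·38·34: 13·23 = 299 ≡ 41, then 41·25 = 1025 ≡ 36, then 36·38 = 1368 ≡ 35, then 35·34 = 1190 ≡ 29. So 34^31 ≡ 29 (mod 43).
Hence g⁻¹(34) = 29.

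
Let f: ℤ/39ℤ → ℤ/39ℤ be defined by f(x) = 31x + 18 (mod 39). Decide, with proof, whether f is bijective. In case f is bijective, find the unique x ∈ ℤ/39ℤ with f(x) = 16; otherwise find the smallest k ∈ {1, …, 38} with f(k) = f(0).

10

By definition, f is injective when f(x_1) = f(x_2) forces x_1 = x_2.
If f(x_1) = f(x_2), then 31x_1 ≡ 31x_2 (mod 39). Because gcd(31, 39) = 1, we may cancel 31 to get x_1 ≡ x_2 (mod 39).
We now compute 31⁻¹ mod 39 explicitly. Euclid's algorithm: 39 = 1·31 + 8, 31 = 3·8 + 7, 8 = 1·7 + 1; back-substituting gives 1 = 34·31 − 27·39, so 31⁻¹ ≡ 34 (mod 39).
For any y ∈ ℤ/39ℤ, x = 34(y − 18) mod 39 satisfies f(x) = 31·34(y − 18) + 18 ≡ y (since 31·34 ≡ 1 mod 39). So every y has a preimage.
Therefore f is bijective.
Since f is bijective, we find f⁻¹(16): we need 31x ≡ 16 − 18 ≡ 37 (mod 39). Using 31⁻¹ = 34: x ≡ 34·37 = 1258 = 32·39 + 10, so x = 10.
Check: f(10) = 31·10 + 18 = 328 = 8·39 + 16 ≡ 16 (mod 39).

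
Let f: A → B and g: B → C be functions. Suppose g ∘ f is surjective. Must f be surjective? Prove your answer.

not surjective

No. Take A = {0}, B = {0, 1, 2}, C = {0}, f(a) = 0 for every a ∈ A, and g(b) = 0 for every b ∈ B.
Then g ∘ f is surjective onto {0}, but 2 ∈ B has no preimage under f, so f is not surjective.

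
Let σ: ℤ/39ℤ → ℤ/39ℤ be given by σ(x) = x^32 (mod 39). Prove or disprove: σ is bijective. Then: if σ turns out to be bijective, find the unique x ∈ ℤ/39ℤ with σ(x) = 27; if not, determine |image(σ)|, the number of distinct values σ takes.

σ(1) = 1^32 = 1.
σ(5): Repeated squaring mod 39: 5^1 ≡ 5, 5^2 ≡ 5² = 25, 5^4 ≡ 25² = 625 ≡ 1, 5^8 ≡ 1² = 1, 5^16 ≡ 1² = 1, 5^32 ≡ 1² = 1. So 5^32 ≡ 1 (mod 39).
So σ(1) = σ(5) = 1 while 1 ≠ 5, hence σ is not injective, hence not bijective.
Since σ is not bijective, we determine |image(σ)|. Computing x^32 mod 39 for each x (by repeated squaring, reducing mod 39 at every step), the values σ(0), σ(1), …, σ(38) are: 0, 1, 22, 9, 16, 1, 3, 16, 1, 3, 22, 22, 27, 13, 1, 9, 22, 16, 27, 16, 16, 27, 16, 22, 9, 1, 13, 27, 22, 22, 3, 1, 16, 3, 1, 16, 9, 22, 1.
The distinct values are {0, 1, 3, 9, 13, 16, 22, 27}; there are 8 of them.

8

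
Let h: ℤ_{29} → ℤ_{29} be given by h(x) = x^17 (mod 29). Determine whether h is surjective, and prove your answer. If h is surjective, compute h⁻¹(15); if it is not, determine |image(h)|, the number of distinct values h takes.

10

Since 29 is prime, the nonzero elements of ℤ_{29} form a cyclic group of order 28.
As gcd(17, 28) = 1, raising to the 17th power is a bijection on this group: if u^17 ≡ v^17 then (uv^{−1})^17 = 1, and the only element of order dividing gcd(17, 28) = 1 is 1, so u = v.
With h(0) = 0 this makes h injective on all of ℤ_{29}, hence bijective (finite equal-size domain and codomain). In particular h is surjective.
Since h is surjective, we find the preimage of 15. The inverse of x ↦ x^17 on (ℤ_{29})^× is x ↦ x^5, because 17·5 = 85 = 3·28 + 1 ≡ 1 (mod 28) and x^{28} = 1 for x ≠ 0 (Fermat). So h⁻¹(15) = 15^5 mod 29.
Repeated squaring mod 29: 15^1 ≡ 15, 15^2 ≡ 15² = 225 ≡ 22, 15^4 ≡ 22² = 484 ≡ 20. Since 5 = 4 + 1, 15^5 ≡ 20·15: 20·15 = 300 ≡ 10. So 15^5 ≡ 10 (mod 29).
Hence h⁻¹(15) = 10.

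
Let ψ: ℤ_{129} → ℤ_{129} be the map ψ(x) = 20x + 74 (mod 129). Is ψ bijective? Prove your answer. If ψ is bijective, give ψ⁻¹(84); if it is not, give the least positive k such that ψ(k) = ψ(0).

65

By definition, ψ is injective when ψ(u) = ψ(v) forces u = v.
Suppose ψ(u) = ψ(v) in ℤ_{129}. Then 20u + 74 ≡ 20v + 74 (mod 129), thus 20(u − v) ≡ 0 (mod 129).
Since gcd(20, 129) = 1, 20 is invertible modulo 129, therefore u − v ≡ 0 (mod 129), i.e. u = v.
We now compute 20⁻¹ mod 129 explicitly. Euclid's algorithm: 129 = 6·20 + 9, 20 = 2·9 + 2, 9 = 4·2 + 1; back-substituting gives 1 = 71·20 − 11·129, so 20⁻¹ ≡ 71 (mod 129).
Then y ↦ 71(y − 74) is a two-sided inverse to ψ, so every y ∈ ℤ_{129} has a preimage.
Therefore ψ is bijective.
Since ψ is bijective, we compute ψ⁻¹(84): solve 20x + 74 ≡ 84 (mod 129), i.e. 20x ≡ 10 (mod 129).
Multiplying by 20⁻¹ = 71 gives x ≡ 71·10 = 710 = 5·129 + 65 ≡ 65 (mod 129).
Check: ψ(65) = 20·65 + 74 = 1374 = 10·129 + 84 ≡ 84 (mod 129).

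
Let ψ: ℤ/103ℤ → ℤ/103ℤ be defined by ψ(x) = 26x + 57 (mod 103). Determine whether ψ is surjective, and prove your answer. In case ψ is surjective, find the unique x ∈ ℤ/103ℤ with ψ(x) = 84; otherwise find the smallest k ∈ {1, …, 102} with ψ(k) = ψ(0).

Since gcd(26, 103) = 1, 26 is invertible modulo 103. Euclid's algorithm: 103 = 3·26 + 25, 26 = 1·25 + 1; back-substituting gives 1 = 4·26 − 1·103, so 26⁻¹ ≡ 4 (mod 103).
For any y ∈ ℤ/103ℤ, x = 4(y − 57) mod 103 satisfies ψ(x) = 26·4(y − 57) + 57 ≡ y (since 26·4 ≡ 1 mod 103). So every y has a preimage.
Hence ψ is surjective.
Since ψ is surjective, we find ψ⁻¹(84): we need 26x ≡ 84 − 57 ≡ 27 (mod 103). Using 26⁻¹ = 4: x ≡ 4·27 = 108 = 1·103 + 5, so x = 5.
Check: ψ(5) = 26·5 + 57 = 187 = 1·103 + 84 ≡ 84 (mod 103).

5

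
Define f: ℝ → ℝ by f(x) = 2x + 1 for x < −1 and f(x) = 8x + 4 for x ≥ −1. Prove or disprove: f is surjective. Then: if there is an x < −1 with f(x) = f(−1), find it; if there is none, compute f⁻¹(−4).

Both pieces are strictly increasing (slopes 2 and 8), so each is injective on its own interval.
The left piece maps (−∞, −1) onto (−∞, −1); the right piece maps [−1, ∞) onto [−4, ∞).
The union (−∞, −1) ∪ [−4, ∞) covers ℝ, so f is surjective.
For the follow-up: the images overlap, so an x < −1 with f(x) = f(−1) exists. f(−1) = −4; solving 2x + 1 = −4 for x < −1 gives x = (−4 − 1)/2 = −5/2.

-5/2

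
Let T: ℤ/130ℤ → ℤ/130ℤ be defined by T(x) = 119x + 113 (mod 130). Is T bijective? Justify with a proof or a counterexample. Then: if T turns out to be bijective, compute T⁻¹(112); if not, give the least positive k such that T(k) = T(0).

71

Suppose T(x_1) = T(x_2) in ℤ/130ℤ. Then 119x_1 + 113 ≡ 119x_2 + 113 (mod 130), so 119(x_1 − x_2) ≡ 0 (mod 130).
Since gcd(119, 130) = 1, 119 is invertible modulo 130, therefore x_1 − x_2 ≡ 0 (mod 130), i.e. x_1 = x_2.
We now compute 119⁻¹ mod 130 explicitly. Euclid's algorithm: 130 = 1·119 + 11, 119 = 10·11 + 9, 11 = 1·9 + 2, 9 = 4·2 + 1; back-substituting gives 1 = 59·119 − 54·130, so 119⁻¹ ≡ 59 (mod 130).
For any y ∈ ℤ/130ℤ, x = 59(y − 113) mod 130 satisfies T(x) = 119·59(y − 113) + 113 ≡ y (since 119·59 ≡ 1 mod 130). So every y has a preimage.
Thus T is bijective.
Since T is bijective, we find T⁻¹(112): we need 119x ≡ 112 − 113 ≡ 129 (mod 130). Using 119⁻¹ = 59: x ≡ 59·129 = 7611 = 58·130 + 71, so x = 71.
Check: T(71) = 119·71 + 113 = 8562 = 65·130 + 112 ≡ 112 (mod 130).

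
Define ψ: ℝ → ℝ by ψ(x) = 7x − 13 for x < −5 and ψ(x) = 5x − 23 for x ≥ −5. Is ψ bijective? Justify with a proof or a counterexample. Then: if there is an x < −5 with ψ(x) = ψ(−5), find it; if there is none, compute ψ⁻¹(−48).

Both pieces are strictly increasing (slopes 7 and 5), so each is injective on its own interval.
The left piece maps (−∞, −5) onto (−∞, −48); the right piece maps [−5, ∞) onto [−48, ∞).
Since −48 = −48, the images partition ℝ: ψ is injective and surjective, hence bijective.
Because the two images are disjoint, no x < −5 has ψ(x) = ψ(−5), so we compute ψ⁻¹(−48): −48 lies in [−48, ∞), so solve 5x − 23 = −48: x = (−48 + 23)/5 = −5.

-5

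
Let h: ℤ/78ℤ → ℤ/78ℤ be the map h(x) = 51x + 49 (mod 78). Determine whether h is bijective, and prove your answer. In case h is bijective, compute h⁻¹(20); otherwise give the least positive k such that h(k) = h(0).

We have gcd(51, 78) = 3 > 1. Taking u = 0 and v = 26: h(0) = 49 and h(26) = 51·26 + 49 = 1375 ≡ 49 (mod 78).
So h(0) = h(26) while 0 ≠ 26, hence h is not injective, hence not bijective.
Since h is not bijective, we find the least positive k with h(k) = h(0): this means 51k ≡ 0 (mod 78), i.e. 78 ∣ 51k. Since gcd(51, 78) = 3, dividing through by 3 this holds exactly when 26 ∣ 17k, and as gcd(17, 26) = 1, exactly when 26 ∣ k.
The smallest positive such k is 26.

26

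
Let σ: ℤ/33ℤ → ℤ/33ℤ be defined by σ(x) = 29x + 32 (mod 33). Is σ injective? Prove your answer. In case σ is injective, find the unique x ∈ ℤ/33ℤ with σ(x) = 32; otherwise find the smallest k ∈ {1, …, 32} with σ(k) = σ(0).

Suppose σ(a) = σ(b) in ℤ/33ℤ. Then 29a + 32 ≡ 29b + 32 (mod 33), hence 29(a − b) ≡ 0 (mod 33).
Since gcd(29, 33) = 1, 29 is invertible modulo 33, therefore a − b ≡ 0 (mod 33), i.e. a = b.
So σ is injective.
We now compute 29⁻¹ mod 33 explicitly. Euclid's algorithm: 33 = 1·29 + 4, 29 = 7·4 + 1; back-substituting gives 1 = 8·29 − 7·33, so 29⁻¹ ≡ 8 (mod 33).
Since σ is injective, we compute σ⁻¹(32): solve 29x + 32 ≡ 32 (mod 33), i.e. 29x ≡ 0 (mod 33).
Multiplying by 29⁻¹ = 8 gives x ≡ 8·0 = 0 ≡ 0 (mod 33).
Check: σ(0) = 29·0 + 32 = 32 ≡ 32 (mod 33).

0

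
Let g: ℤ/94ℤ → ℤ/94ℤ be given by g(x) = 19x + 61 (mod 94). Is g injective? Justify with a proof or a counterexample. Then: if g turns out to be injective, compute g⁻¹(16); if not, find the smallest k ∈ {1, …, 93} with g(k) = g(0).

If g(s) = g(t), then 19s ≡ 19t (mod 94). Because gcd(19, 94) = 1, we may cancel 19 to get s ≡ t (mod 94).
Thus g is injective.
We now compute 19⁻¹ mod 94 explicitly. Euclid's algorithm: 94 = 4·19 + 18, 19 = 1·18 + 1; back-substituting gives 1 = 5·19 − 1·94, so 19⁻¹ ≡ 5 (mod 94).
Since g is injective, we compute g⁻¹(16): solve 19x + 61 ≡ 16 (mod 94), i.e. 19x ≡ 49 (mod 94).
Multiplying by 19⁻¹ = 5 gives x ≡ 5·49 = 245 = 2·94 + 57 ≡ 57 (mod 94).
Check: g(57) = 19·57 + 61 = 1144 = 12·94 + 16 ≡ 16 (mod 94).

57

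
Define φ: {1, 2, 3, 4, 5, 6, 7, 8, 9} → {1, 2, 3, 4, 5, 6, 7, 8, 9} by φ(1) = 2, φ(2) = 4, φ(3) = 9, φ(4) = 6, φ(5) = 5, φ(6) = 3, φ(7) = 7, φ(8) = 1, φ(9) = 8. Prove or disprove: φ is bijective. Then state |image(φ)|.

The values 2, 4, 9, 6, 5, 3, 7, 1, 8 are a permutation of {1, 2, 3, 4, 5, 6, 7, 8, 9}: each element appears exactly once.
So φ is injective and surjective, hence bijective.
The image of φ is {1, 2, 3, 4, 5, 6, 7, 8, 9}, which has 9 elements.

9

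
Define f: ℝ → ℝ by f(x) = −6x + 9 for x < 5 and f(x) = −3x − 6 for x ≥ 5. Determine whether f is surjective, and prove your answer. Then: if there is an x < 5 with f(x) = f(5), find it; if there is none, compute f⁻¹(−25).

Both pieces are strictly decreasing (slopes −6 and −3), so each is injective on its own interval.
The left piece maps (−∞, 5) onto (−21, ∞); the right piece maps [5, ∞) onto (−∞, −21].
These images together cover ℝ, so f is surjective.
Because the two images are disjoint, no x < 5 has f(x) = f(5), so we compute f⁻¹(−25): −25 lies in (−∞, −21], so solve −3x − 6 = −25: x = (−25 + 6)/(−3) = 19/3.

19/3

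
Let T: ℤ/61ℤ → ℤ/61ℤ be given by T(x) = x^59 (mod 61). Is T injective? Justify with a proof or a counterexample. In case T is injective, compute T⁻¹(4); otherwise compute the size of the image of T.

Since 61 is prime, the nonzero elements of ℤ/61ℤ form a cyclic group of order 60.
As gcd(59, 60) = 1, raising to the 59th power is a bijection on this group: if u^59 ≡ v^59 then (uv^{−1})^59 = 1, and the only element of order dividing gcd(59, 60) = 1 is 1, so u = v.
With T(0) = 0 this makes T injective on all of ℤ/61ℤ, hence bijective (finite equal-size domain and codomain). In particular T is injective.
Since T is injective, we find the preimage of 4. The inverse of x ↦ x^59 on (ℤ/61ℤ)^× is x ↦ x^59, because 59·59 = 3481 = 58·60 + 1 ≡ 1 (mod 60) and x^{60} = 1 for x ≠ 0 (Fermat). So T⁻¹(4) = 4^59 mod 61.
Repeated squaring mod 61: 4^1 ≡ 4, 4^2 ≡ 4² = 16, 4^4 ≡ 16² = 256 ≡ 12, 4^8 ≡ 12² = 144 ≡ 22, 4^16 ≡ 22² = 484 ≡ 57, 4^32 ≡ 57² = 3249 ≡ 16. Since 59 = 32 + 16 + 8 + 2 + 1, 4^59 ≡ 16·57·22·16·4: 16·57 = 912 ≡ 58, then 58·22 = 1276 ≡ 56, then 56·16 = 896 ≡ 42, then 42·4 = 168 ≡ 46. So 4^59 ≡ 46 (mod 61).
Hence T⁻¹(4) = 46.

46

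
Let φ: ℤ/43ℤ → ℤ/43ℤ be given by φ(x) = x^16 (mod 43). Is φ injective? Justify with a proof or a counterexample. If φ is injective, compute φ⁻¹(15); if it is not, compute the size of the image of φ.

φ(21): Repeated squaring mod 43: 21^1 ≡ 21, 21^2 ≡ 21² = 441 ≡ 11, 21^4 ≡ 11² = 121 ≡ 35, 21^8 ≡ 35² = 1225 ≡ 21, 21^16 ≡ 21² = 441 ≡ 11. So 21^16 ≡ 11 (mod 43).
φ(22): Repeated squaring mod 43: 22^1 ≡ 22, 22^2 ≡ 22² = 484 ≡ 11, 22^4 ≡ 11² = 121 ≡ 35, 22^8 ≡ 35² = 1225 ≡ 21, 22^16 ≡ 21² = 441 ≡ 11. So 22^16 ≡ 11 (mod 43).
So φ(21) = φ(22) = 11 while 21 ≠ 22, thus φ is not injective.
Since φ is not injective, we determine |image(φ)|. Computing x^16 mod 43 for each x (by repeated squaring, reducing mod 43 at every step), the values φ(0), φ(1), …, φ(42) are: 0, 1, 4, 23, 16, 40, 6, 36, 21, 13, 31, 35, 24, 25, 15, 17, 41, 14, 9, 10, 38, 11, 11, 38, 10, 9, 14, 41, 17, 15, 25, 24, 35, 31, 13, 21, 36, 6, 40, 16, 23, 4, 1.
The distinct values are {0, 1, 4, 6, 9, 10, 11, 13, 14, 15, 16, 17, 21, 23, 24, 25, 31, 35, 36, 38, 40, 41}; there are 22 of them.

22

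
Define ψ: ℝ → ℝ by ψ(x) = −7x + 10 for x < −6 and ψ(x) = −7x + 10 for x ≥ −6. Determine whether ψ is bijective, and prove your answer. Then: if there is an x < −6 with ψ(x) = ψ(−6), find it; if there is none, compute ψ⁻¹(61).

Both pieces are strictly decreasing (slopes −7 and −7), so each is injective on its own interval.
The left piece maps (−∞, −6) onto (52, ∞); the right piece maps [−6, ∞) onto (−∞, 52].
Since 52 = 52, the images partition ℝ: ψ is injective and surjective, hence bijective.
Because the two images are disjoint, no x < −6 has ψ(x) = ψ(−6), so we compute ψ⁻¹(61): 61 lies in (52, ∞), so solve −7x + 10 = 61: x = (61 − 10)/(−7) = −51/7.

-51/7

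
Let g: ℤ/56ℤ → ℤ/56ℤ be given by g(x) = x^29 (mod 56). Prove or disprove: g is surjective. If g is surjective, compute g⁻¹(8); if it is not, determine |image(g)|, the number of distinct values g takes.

35

g(0) = 0^29 = 0.
g(14): Repeated squaring mod 56: 14^1 ≡ 14, 14^2 ≡ 14² = 196 ≡ 28, 14^4 ≡ 28² = 784 ≡ 0, 14^8 ≡ 0² = 0, 14^16 ≡ 0² = 0. Since 29 = 16 + 8 + 4 + 1, 14^29 ≡ 0·0·0·14: 0·0 = 0, then 0·0 = 0, then 0·14 = 0. So 14^29 ≡ 0 (mod 56).
So g(0) = g(14) = 0 while 0 ≠ 14, so g is not injective.
A non-injective map from the 56-element set ℤ/56ℤ to itself takes at most 55 distinct values, so it cannot be surjective. Therefore g is not surjective.
Since g is not surjective, we determine |image(g)|. Computing x^29 mod 56 for each x (by repeated squaring, reducing mod 56 at every step), the values g(0), g(1), …, g(55) are: 0, 1, 32, 19, 16, 45, 48, 7, 8, 25, 40, 51, 24, 13, 0, 15, 32, 33, 16, 3, 48, 21, 8, 39, 40, 9, 24, 27, 0, 29, 32, 47, 16, 17, 48, 35, 8, 53, 40, 23, 24, 41, 0, 43, 32, 5, 16, 31, 48, 49, 8, 11, 40, 37, 24, 55.
The distinct values are {0, 1, 3, 5, 7, 8, 9, 11, 13, 15, 16, 17, 19, 21, 23, 24, 25, 27, 29, 31, 32, 33, 35, 37, 39, 40, 41, 43, 45, 47, 48, 49, 51, 53, 55}; there are 35 of them.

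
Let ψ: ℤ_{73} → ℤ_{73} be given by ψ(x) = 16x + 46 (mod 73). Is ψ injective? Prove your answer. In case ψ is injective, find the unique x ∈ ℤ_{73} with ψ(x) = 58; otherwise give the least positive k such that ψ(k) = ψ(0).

Suppose ψ(u) = ψ(v) in ℤ_{73}. Then 16u + 46 ≡ 16v + 46 (mod 73), hence 16(u − v) ≡ 0 (mod 73).
Since gcd(16, 73) = 1, 16 is invertible modulo 73, so u − v ≡ 0 (mod 73), i.e. u = v.
Hence ψ is injective.
We now compute 16⁻¹ mod 73 explicitly. Euclid's algorithm: 73 = 4·16 + 9, 16 = 1·9 + 7, 9 = 1·7 + 2, 7 = 3·2 + 1; back-substituting gives 1 = 32·16 − 7·73, so 16⁻¹ ≡ 32 (mod 73).
Since ψ is injective, we compute ψ⁻¹(58): solve 16x + 46 ≡ 58 (mod 73), i.e. 16x ≡ 12 (mod 73).
Multiplying by 16⁻¹ = 32 gives x ≡ 32·12 = 384 = 5·73 + 19 ≡ 19 (mod 73).
Check: ψ(19) = 16·19 + 46 = 350 = 4·73 + 58 ≡ 58 (mod 73).

19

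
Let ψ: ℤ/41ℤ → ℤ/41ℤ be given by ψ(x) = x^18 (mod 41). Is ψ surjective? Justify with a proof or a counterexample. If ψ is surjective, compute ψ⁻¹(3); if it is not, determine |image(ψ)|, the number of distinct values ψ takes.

21

ψ(20): Repeated squaring mod 41: 20^1 ≡ 20, 20^2 ≡ 20² = 400 ≡ 31, 20^4 ≡ 31² = 961 ≡ 18, 20^8 ≡ 18² = 324 ≡ 37, 20^16 ≡ 37² = 1369 ≡ 16. Since 18 = 16 + 2, 20^18 ≡ 16·31: 16·31 = 496 ≡ 4. So 20^18 ≡ 4 (mod 41).
ψ(21): Repeated squaring mod 41: 21^1 ≡ 21, 21^2 ≡ 21² = 441 ≡ 31, 21^4 ≡ 31² = 961 ≡ 18, 21^8 ≡ 18² = 324 ≡ 37, 21^16 ≡ 37² = 1369 ≡ 16. Since 18 = 16 + 2, 21^18 ≡ 16·31: 16·31 = 496 ≡ 4. So 21^18 ≡ 4 (mod 41).
So ψ(20) = ψ(21) = 4 while 20 ≠ 21, so ψ is not injective.
A non-injective map from the 41-element set ℤ/41ℤ to itself takes at most 40 distinct values, so it cannot be surjective. Thus ψ is not surjective.
Since ψ is not surjective, we determine |image(ψ)|. Computing x^18 mod 41 for each x (by repeated squaring, reducing mod 41 at every step), the values ψ(0), ψ(1), …, ψ(40) are: 0, 1, 31, 9, 18, 23, 33, 5, 25, 40, 16, 21, 39, 8, 32, 2, 37, 20, 10, 36, 4, 4, 36, 10, 20, 37, 2, 32, 8, 39, 21, 16, 40, 25, 5, 33, 23, 18, 9, 31, 1.
The distinct values are {0, 1, 2, 4, 5, 8, 9, 10, 16, 18, 20, 21, 23, 25, 31, 32, 33, 36, 37, 39, 40}; there are 21 of them.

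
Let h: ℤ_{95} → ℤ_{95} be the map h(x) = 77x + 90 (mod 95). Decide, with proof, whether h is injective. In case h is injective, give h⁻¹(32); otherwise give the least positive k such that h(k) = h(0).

56

By definition, h is injective if h(x_1) = h(x_2) implies x_1 = x_2.
If h(x_1) = h(x_2), then 77x_1 ≡ 77x_2 (mod 95). Because gcd(77, 95) = 1, we may cancel 77 to get x_1 ≡ x_2 (mod 95).
Therefore h is injective.
We now compute 77⁻¹ mod 95 explicitly. Euclid's algorithm: 95 = 1·77 + 18, 77 = 4·18 + 5, 18 = 3·5 + 3, 5 = 1·3 + 2, 3 = 1·2 + 1; back-substituting gives 1 = 58·77 − 47·95, so 77⁻¹ ≡ 58 (mod 95).
Since h is injective, we compute h⁻¹(32): solve 77x + 90 ≡ 32 (mod 95), i.e. 77x ≡ 37 (mod 95).
Multiplying by 77⁻¹ = 58 gives x ≡ 58·37 = 2146 = 22·95 + 56 ≡ 56 (mod 95).
Check: h(56) = 77·56 + 90 = 4402 = 46·95 + 32 ≡ 32 (mod 95).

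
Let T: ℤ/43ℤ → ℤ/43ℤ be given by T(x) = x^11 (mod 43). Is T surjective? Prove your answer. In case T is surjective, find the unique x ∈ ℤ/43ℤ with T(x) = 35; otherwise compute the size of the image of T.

21

Since 43 is prime, the nonzero elements of ℤ/43ℤ form a cyclic group of order 42.
As gcd(11, 42) = 1, raising to the 11th power is a bijection on this group: if u^11 ≡ v^11 then (uv^{−1})^11 = 1, and the only element of order dividing gcd(11, 42) = 1 is 1, so u = v.
With T(0) = 0 this makes T injective on all of ℤ/43ℤ, hence bijective (finite equal-size domain and codomain). In particular T is surjective.
Since T is surjective, we find the preimage of 35. The inverse of x ↦ x^11 on (ℤ/43ℤ)^× is x ↦ x^23, because 11·23 = 253 = 6·42 + 1 ≡ 1 (mod 42) and x^{42} = 1 for x ≠ 0 (Fermat). So T⁻¹(35) = 35^23 mod 43.
Repeated squaring mod 43: 35^1 ≡ 35, 35^2 ≡ 35² = 1225 ≡ 21, 35^4 ≡ 21² = 441 ≡ 11, 35^8 ≡ 11² = 121 ≡ 35, 35^16 ≡ 35² = 1225 ≡ 21. Since 23 = 16 + 4 + 2 + 1, 35^23 ≡ 21·11·21·35: 21·11 = 231 ≡ 16, then 16·21 = 336 ≡ 35, then 35·35 = 1225 ≡ 21. So 35^23 ≡ 21 (mod 43).
Hence T⁻¹(35) = 21.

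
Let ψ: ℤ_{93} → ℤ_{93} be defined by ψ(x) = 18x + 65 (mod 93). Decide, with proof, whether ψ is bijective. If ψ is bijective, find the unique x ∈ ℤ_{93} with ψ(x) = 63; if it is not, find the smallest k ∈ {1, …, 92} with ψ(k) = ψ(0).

31

Recall: ψ is injective if ψ(s) = ψ(t) implies s = t.
We have gcd(18, 93) = 3 > 1. Taking s = 0 and t = 31: ψ(0) = 65 and ψ(31) = 18·31 + 65 = 623 ≡ 65 (mod 93).
So ψ(0) = ψ(31) while 0 ≠ 31, thus ψ is not injective, hence not bijective.
Since ψ is not bijective, we find the least positive k with ψ(k) = ψ(0): this means 18k ≡ 0 (mod 93), i.e. 93 ∣ 18k. Since gcd(18, 93) = 3, dividing through by 3 this holds exactly when 31 ∣ 6k, and as gcd(6, 31) = 1, exactly when 31 ∣ k.
The smallest positive such k is 31.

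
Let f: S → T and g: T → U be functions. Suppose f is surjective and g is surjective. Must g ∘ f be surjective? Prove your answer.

Let c ∈ U. Since g is surjective, there is b ∈ T with g(b) = c. Since f is surjective, there is a ∈ S with f(a) = b.
Then (g ∘ f)(a) = g(b) = c. Hence g ∘ f is surjective.

surjective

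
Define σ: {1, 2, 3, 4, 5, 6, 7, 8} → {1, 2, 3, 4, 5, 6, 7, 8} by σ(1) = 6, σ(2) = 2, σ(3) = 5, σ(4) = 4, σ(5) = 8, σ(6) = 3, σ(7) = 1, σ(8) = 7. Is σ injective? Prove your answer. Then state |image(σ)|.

8

The values σ(1), …, σ(8) are 6, 2, 5, 4, 8, 3, 1, 7 — all distinct.
So σ(s) = σ(t) only when s = t, and σ is injective.
The image of σ is {1, 2, 3, 4, 5, 6, 7, 8}, which has 8 elements.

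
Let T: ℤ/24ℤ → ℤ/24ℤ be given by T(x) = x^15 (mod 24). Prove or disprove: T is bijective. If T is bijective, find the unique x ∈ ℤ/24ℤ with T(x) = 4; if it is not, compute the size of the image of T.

15

T(0) = 0^15 = 0.
T(6): Repeated squaring mod 24: 6^1 ≡ 6, 6^2 ≡ 6² = 36 ≡ 12, 6^4 ≡ 12² = 144 ≡ 0, 6^8 ≡ 0² = 0. Since 15 = 8 + 4 + 2 + 1, 6^15 ≡ 0·0·12·6: 0·0 = 0, then 0·12 = 0, then 0·6 = 0. So 6^15 ≡ 0 (mod 24).
So T(0) = T(6) = 0 while 0 ≠ 6, so T is not injective, hence not bijective.
Since T is not bijective, we determine |image(T)|. Computing x^15 mod 24 for each x (by repeated squaring, reducing mod 24 at every step), the values T(0), T(1), …, T(23) are: 0, 1, 8, 3, 16, 5, 0, 7, 8, 9, 16, 11, 0, 13, 8, 15, 16, 17, 0, 19, 8, 21, 16, 23.
The distinct values are {0, 1, 3, 5, 7, 8, 9, 11, 13, 15, 16, 17, 19, 21, 23}; there are 15 of them.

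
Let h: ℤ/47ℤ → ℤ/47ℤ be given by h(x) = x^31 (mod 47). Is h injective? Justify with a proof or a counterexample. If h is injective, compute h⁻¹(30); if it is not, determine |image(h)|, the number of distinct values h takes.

Since 47 is prime, the nonzero elements of ℤ/47ℤ form a cyclic group of order 46.
As gcd(31, 46) = 1, raising to the 31st power is a bijection on this group: if u^31 ≡ v^31 then (uv^{−1})^31 = 1, and the only element of order dividing gcd(31, 46) = 1 is 1, so u = v.
With h(0) = 0 this makes h injective on all of ℤ/47ℤ, hence bijective (finite equal-size domain and codomain). In particular h is injective.
Since h is injective, we find the preimage of 30. The inverse of x ↦ x^31 on (ℤ/47ℤ)^× is x ↦ x^3, because 31·3 = 93 = 2·46 + 1 ≡ 1 (mod 46) and x^{46} = 1 for x ≠ 0 (Fermat). So h⁻¹(30) = 30^3 mod 47.
Repeated squaring mod 47: 30^1 ≡ 30, 30^2 ≡ 30² = 900 ≡ 7. Since 3 = 2 + 1, 30^3 ≡ 7·30: 7·30 = 210 ≡ 22. So 30^3 ≡ 22 (mod 47).
Hence h⁻¹(30) = 22.

22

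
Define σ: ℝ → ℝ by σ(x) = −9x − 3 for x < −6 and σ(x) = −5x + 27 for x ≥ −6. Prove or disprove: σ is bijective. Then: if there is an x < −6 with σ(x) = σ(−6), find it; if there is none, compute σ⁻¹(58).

Both pieces are strictly decreasing (slopes −9 and −5), so each is injective on its own interval.
The left piece maps (−∞, −6) onto (51, ∞); the right piece maps [−6, ∞) onto (−∞, 57].
These images overlap. In particular σ(−6) = 57 (right piece), and solving −9x − 3 = 57 on the left piece gives x = −20/3 < −6.
So σ(−20/3) = σ(−6) with −20/3 ≠ −6, and σ is not injective, hence not bijective. This x = −20/3 is the requested value below −6.

-20/3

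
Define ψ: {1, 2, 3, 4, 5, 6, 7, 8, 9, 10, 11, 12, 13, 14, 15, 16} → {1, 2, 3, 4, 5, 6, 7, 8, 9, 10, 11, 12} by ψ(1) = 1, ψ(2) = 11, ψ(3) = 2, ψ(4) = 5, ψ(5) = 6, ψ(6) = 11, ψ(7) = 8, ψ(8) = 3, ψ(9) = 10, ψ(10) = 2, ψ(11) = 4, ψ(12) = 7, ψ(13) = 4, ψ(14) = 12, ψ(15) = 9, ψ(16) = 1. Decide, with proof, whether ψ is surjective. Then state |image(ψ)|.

12

Every element of the codomain has a preimage: 1 = ψ(1), 2 = ψ(3), 3 = ψ(8), 4 = ψ(11), 5 = ψ(4), 6 = ψ(5), 7 = ψ(12), 8 = ψ(7), 9 = ψ(15), 10 = ψ(9), 11 = ψ(2), 12 = ψ(14).
Hence ψ is surjective.
The image of ψ is {1, 2, 3, 4, 5, 6, 7, 8, 9, 10, 11, 12}, which has 12 elements.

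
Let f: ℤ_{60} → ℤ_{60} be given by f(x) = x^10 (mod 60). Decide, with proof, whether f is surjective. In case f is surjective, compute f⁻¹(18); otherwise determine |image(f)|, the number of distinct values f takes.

f(2): Repeated squaring mod 60: 2^1 ≡ 2, 2^2 ≡ 2² = 4, 2^4 ≡ 4² = 16, 2^8 ≡ 16² = 256 ≡ 16. Since 10 = 8 + 2, 2^10 ≡ 16·4: 16·4 = 64 ≡ 4. So 2^10 ≡ 4 (mod 60).
f(8): Repeated squaring mod 60: 8^1 ≡ 8, 8^2 ≡ 8² = 64 ≡ 4, 8^4 ≡ 4² = 16, 8^8 ≡ 16² = 256 ≡ 16. Since 10 = 8 + 2, 8^10 ≡ 16·4: 16·4 = 64 ≡ 4. So 8^10 ≡ 4 (mod 60).
So f(2) = f(8) = 4 while 2 ≠ 8, so f is not injective.
A non-injective map from the 60-element set ℤ_{60} to itself takes at most 59 distinct values, so it cannot be surjective. Therefore f is not surjective.
Since f is not surjective, we determine |image(f)|. Computing x^10 mod 60 for each x (by repeated squaring, reducing mod 60 at every step), the values f(0), f(1), …, f(59) are: 0, 1, 4, 9, 16, 25, 36, 49, 4, 21, 40, 1, 24, 49, 16, 45, 16, 49, 24, 1, 40, 21, 4, 49, 36, 25, 16, 9, 4, 1, 0, 1, 4, 9, 16, 25, 36, 49, 4, 21, 40, 1, 24, 49, 16, 45, 16, 49, 24, 1, 40, 21, 4, 49, 36, 25, 16, 9, 4, 1.
The distinct values are {0, 1, 4, 9, 16, 21, 24, 25, 36, 40, 45, 49}; there are 12 of them.

12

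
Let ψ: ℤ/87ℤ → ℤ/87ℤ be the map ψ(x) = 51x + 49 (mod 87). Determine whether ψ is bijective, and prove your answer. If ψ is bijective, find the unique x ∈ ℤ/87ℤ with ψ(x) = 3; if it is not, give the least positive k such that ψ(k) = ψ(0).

29

Recall: ψ is injective when ψ(s) = ψ(t) forces s = t.
We have gcd(51, 87) = 3 > 1. Taking s = 0 and t = 29: ψ(0) = 49 and ψ(29) = 51·29 + 49 = 1528 ≡ 49 (mod 87).
So ψ(0) = ψ(29) while 0 ≠ 29, thus ψ is not injective, hence not bijective.
Since ψ is not bijective, we find the least positive k with ψ(k) = ψ(0): this means 51k ≡ 0 (mod 87), i.e. 87 ∣ 51k. Since gcd(51, 87) = 3, dividing through by 3 this holds exactly when 29 ∣ 17k, and as gcd(17, 29) = 1, exactly when 29 ∣ k.
The smallest positive such k is 29.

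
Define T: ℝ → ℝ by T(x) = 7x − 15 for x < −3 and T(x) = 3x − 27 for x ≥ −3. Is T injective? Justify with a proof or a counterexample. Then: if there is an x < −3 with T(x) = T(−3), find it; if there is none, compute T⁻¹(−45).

-30/7

Both pieces are strictly increasing (slopes 7 and 3), so each is injective on its own interval.
The left piece maps (−∞, −3) onto (−∞, −36); the right piece maps [−3, ∞) onto [−36, ∞).
These images are disjoint, so no value is attained by both pieces. So T is injective.
Because the two images are disjoint, no x < −3 has T(x) = T(−3), so we compute T⁻¹(−45): −45 lies in (−∞, −36), so solve 7x − 15 = −45: x = (−45 + 15)/7 = −30/7.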